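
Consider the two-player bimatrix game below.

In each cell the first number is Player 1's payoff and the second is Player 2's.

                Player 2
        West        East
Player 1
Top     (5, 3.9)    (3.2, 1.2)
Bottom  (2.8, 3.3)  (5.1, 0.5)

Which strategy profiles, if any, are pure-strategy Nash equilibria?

Pure NE: (Top, West)

For each player, find the best response to each opponent profile; mutual best responses are the pure NE.
Player 1 against West: payoffs 5, 2.8 → best response Top.
Player 1 against East: payoffs 3.2, 5.1 → best response Bottom.
Player 2 against Top: payoffs 3.9, 1.2 → best response West.
Player 2 against Bottom: payoffs 3.3, 0.5 → best response West.
Mutual best responses: (Top, West).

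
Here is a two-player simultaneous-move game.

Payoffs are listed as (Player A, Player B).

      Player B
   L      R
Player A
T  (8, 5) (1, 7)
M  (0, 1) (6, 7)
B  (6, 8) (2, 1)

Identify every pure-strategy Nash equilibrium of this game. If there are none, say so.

The unique pure-strategy Nash equilibrium is (M, R).

(T, L): Player B can switch to R (5 → 7). Not NE.
(T, R): Player A can switch to M (1 → 6). Not NE.
(M, L): Player A can switch to T (0 → 8). Not NE.
(M, R): Player A gets 6, best alternative 2; Player B gets 7, best alternative 1. No profitable deviation — NE.
(B, L): Player A can switch to T (6 → 8). Not NE.
(B, R): Player A can switch to M (2 → 6). Not NE.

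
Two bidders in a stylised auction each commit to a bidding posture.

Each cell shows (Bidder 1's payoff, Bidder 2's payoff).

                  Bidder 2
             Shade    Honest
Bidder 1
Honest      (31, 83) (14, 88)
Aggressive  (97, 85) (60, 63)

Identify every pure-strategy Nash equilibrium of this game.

Pure NE: (Aggressive, Shade)

For each strategy profile, look for a profitable unilateral deviation.
(Honest, Shade): Bidder 1 can switch to Aggressive (31 → 97). Not NE.
(Honest, Honest): Bidder 1 can switch to Aggressive (14 → 60). Not NE.
(Aggressive, Shade): Bidder 1 gets 97, best alternative 31; Bidder 2 gets 85, best alternative 63. No profitable deviation — NE.
(Aggressive, Honest): Bidder 2 can switch to Shade (63 → 85). Not NE.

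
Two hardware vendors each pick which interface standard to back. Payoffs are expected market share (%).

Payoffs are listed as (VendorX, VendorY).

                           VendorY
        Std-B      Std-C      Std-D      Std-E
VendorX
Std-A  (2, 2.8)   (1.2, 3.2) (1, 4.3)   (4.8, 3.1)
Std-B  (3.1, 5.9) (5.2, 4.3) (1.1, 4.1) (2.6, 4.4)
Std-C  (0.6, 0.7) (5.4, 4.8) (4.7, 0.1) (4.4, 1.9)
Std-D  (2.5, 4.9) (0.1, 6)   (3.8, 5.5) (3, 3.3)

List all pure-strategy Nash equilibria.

(Std-A, Std-B): VendorX can switch to Std-B (2 → 3.1). Not NE.
(Std-A, Std-C): VendorX can switch to Std-B (1.2 → 5.2). Not NE.
(Std-A, Std-D): VendorX can switch to Std-B (1 → 1.1). Not NE.
(Std-A, Std-E): VendorY can switch to Std-C (3.1 → 3.2). Not NE.
(Std-B, Std-B): VendorX gets 3.1, best alternative 2.5; VendorY gets 5.9, best alternative 4.4. No profitable deviation — NE.
(Std-B, Std-C): VendorX can switch to Std-C (5.2 → 5.4). Not NE.
(Std-B, Std-D): VendorX can switch to Std-C (1.1 → 4.7). Not NE.
(Std-B, Std-E): VendorX can switch to Std-A (2.6 → 4.8). Not NE.
(Std-C, Std-B): VendorX can switch to Std-A (0.6 → 2). Not NE.
(Std-C, Std-C): VendorX gets 5.4, best alternative 5.2; VendorY gets 4.8, best alternative 1.9. No profitable deviation — NE.
(Std-C, Std-D): VendorY can switch to Std-B (0.1 → 0.7). Not NE.
(Std-C, Std-E): VendorX can switch to Std-A (4.4 → 4.8). Not NE.
(Std-D, Std-B): VendorX can switch to Std-B (2.5 → 3.1). Not NE.
(Std-D, Std-C): VendorX can switch to Std-A (0.1 → 1.2). Not NE.
(The remaining 2 profiles each have a profitable deviation by the same check.)

(Std-B, Std-B) and (Std-C, Std-C)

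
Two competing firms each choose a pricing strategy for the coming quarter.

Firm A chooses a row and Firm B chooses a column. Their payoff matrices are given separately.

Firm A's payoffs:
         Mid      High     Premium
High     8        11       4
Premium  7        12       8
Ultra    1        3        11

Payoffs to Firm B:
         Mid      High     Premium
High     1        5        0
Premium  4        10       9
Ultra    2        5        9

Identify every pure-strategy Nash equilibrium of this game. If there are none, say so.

Pure-strategy Nash equilibria: (Premium, High), (Ultra, Premium)

(High, Mid): Firm B can switch to High (1 → 5). Not NE.
(High, High): Firm A can switch to Premium (11 → 12). Not NE.
(High, Premium): Firm A can switch to Premium (4 → 8). Not NE.
(Premium, Mid): Firm A can switch to High (7 → 8). Not NE.
(Premium, High): Firm A gets 12, best alternative 11; Firm B gets 10, best alternative 9. No profitable deviation — NE.
(Premium, Premium): Firm A can switch to Ultra (8 → 11). Not NE.
(Ultra, Mid): Firm A can switch to High (1 → 8). Not NE.
(Ultra, High): Firm A can switch to High (3 → 11). Not NE.
(Ultra, Premium): Firm A gets 11, best alternative 8; Firm B gets 9, best alternative 5. No profitable deviation — NE.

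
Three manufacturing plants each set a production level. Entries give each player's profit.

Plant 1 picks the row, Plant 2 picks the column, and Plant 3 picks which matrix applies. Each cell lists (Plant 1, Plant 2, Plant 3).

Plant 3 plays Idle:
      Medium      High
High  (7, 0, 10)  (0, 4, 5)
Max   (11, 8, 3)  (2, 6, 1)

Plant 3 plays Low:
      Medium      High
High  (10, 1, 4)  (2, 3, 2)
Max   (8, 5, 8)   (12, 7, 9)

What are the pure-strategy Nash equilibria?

Plant 1 against (Medium, Idle): payoffs 7, 11 → best response Max.
Plant 1 against (Medium, Low): payoffs 10, 8 → best response High.
Plant 1 against (High, Idle): payoffs 0, 2 → best response Max.
Plant 1 against (High, Low): payoffs 2, 12 → best response Max.
Plant 2 against (High, Idle): payoffs 0, 4 → best response High.
Plant 2 against (High, Low): payoffs 1, 3 → best response High.
Plant 2 against (Max, Idle): payoffs 8, 6 → best response Medium.
Plant 2 against (Max, Low): payoffs 5, 7 → best response High.
Plant 3 against (High, Medium): payoffs 10, 4 → best response Idle.
Plant 3 against (High, High): payoffs 5, 2 → best response Idle.
Plant 3 against (Max, Medium): payoffs 3, 8 → best response Low.
Plant 3 against (Max, High): payoffs 1, 9 → best response Low.
Mutual best responses: (Max, High, Low).

(Max, High, Low)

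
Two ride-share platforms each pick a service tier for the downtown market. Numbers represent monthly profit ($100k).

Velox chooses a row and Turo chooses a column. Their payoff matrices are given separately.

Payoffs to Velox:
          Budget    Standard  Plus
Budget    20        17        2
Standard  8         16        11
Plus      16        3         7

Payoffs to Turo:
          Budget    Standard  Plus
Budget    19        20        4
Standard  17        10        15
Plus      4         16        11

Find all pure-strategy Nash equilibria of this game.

Velox against Budget: payoffs 20, 8, 16 → best response Budget.
Velox against Standard: payoffs 17, 16, 3 → best response Budget.
Velox against Plus: payoffs 2, 11, 7 → best response Standard.
Turo against Budget: payoffs 19, 20, 4 → best response Standard.
Turo against Standard: payoffs 17, 10, 15 → best response Budget.
Turo against Plus: payoffs 4, 16, 11 → best response Standard.
Mutual best responses: (Budget, Standard).

The unique pure-strategy Nash equilibrium is (Budget, Standard).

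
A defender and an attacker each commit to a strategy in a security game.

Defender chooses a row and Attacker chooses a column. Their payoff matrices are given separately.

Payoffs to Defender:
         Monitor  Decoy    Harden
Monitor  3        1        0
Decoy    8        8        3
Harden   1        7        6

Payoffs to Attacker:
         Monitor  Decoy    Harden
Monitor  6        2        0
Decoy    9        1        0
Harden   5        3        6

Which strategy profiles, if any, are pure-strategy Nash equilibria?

(Monitor, Monitor): Defender can switch to Decoy (3 → 8). Not NE.
(Monitor, Decoy): Defender can switch to Decoy (1 → 8). Not NE.
(Monitor, Harden): Defender can switch to Decoy (0 → 3). Not NE.
(Decoy, Monitor): Defender gets 8, best alternative 3; Attacker gets 9, best alternative 1. No profitable deviation — NE.
(Decoy, Decoy): Attacker can switch to Monitor (1 → 9). Not NE.
(Decoy, Harden): Defender can switch to Harden (3 → 6). Not NE.
(Harden, Monitor): Defender can switch to Monitor (1 → 3). Not NE.
(Harden, Harden): Defender gets 6, best alternative 3; Attacker gets 6, best alternative 5. No profitable deviation — NE.
(The remaining 1 profile has a profitable deviation by the same check.)

The pure Nash equilibria are (Decoy, Monitor), (Harden, Harden).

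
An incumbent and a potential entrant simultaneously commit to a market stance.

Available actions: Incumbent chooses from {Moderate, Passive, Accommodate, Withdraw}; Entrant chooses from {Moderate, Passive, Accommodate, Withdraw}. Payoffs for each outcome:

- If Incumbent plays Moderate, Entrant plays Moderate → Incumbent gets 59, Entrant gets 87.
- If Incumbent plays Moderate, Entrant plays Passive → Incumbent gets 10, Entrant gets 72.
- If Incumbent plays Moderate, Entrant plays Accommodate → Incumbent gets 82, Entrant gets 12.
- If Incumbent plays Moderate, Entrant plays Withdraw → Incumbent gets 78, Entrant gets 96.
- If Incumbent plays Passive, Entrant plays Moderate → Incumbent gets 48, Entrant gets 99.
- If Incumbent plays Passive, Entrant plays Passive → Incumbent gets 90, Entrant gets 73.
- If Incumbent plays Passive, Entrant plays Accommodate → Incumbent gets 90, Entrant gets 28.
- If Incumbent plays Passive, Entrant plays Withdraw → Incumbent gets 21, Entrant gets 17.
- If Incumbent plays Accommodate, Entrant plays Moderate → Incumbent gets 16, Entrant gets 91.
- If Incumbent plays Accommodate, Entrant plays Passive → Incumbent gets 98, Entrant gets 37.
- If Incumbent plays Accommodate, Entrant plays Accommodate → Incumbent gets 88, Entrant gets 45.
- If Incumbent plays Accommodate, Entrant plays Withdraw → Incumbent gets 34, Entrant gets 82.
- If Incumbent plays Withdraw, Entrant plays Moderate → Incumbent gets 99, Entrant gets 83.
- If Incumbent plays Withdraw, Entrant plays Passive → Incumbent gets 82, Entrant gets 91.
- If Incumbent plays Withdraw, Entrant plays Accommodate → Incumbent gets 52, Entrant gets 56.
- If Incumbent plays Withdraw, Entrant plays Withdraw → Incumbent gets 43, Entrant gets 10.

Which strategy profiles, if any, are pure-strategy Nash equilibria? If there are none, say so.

Incumbent against Moderate: payoffs 59, 48, 16, 99 → best response Withdraw.
Incumbent against Passive: payoffs 10, 90, 98, 82 → best response Accommodate.
Incumbent against Accommodate: payoffs 82, 90, 88, 52 → best response Passive.
Incumbent against Withdraw: payoffs 78, 21, 34, 43 → best response Moderate.
Entrant against Moderate: payoffs 87, 72, 12, 96 → best response Withdraw.
Entrant against Passive: payoffs 99, 73, 28, 17 → best response Moderate.
Entrant against Accommodate: payoffs 91, 37, 45, 82 → best response Moderate.
Entrant against Withdraw: payoffs 83, 91, 56, 10 → best response Passive.
Mutual best responses: (Moderate, Withdraw).

The unique pure-strategy Nash equilibrium is (Moderate, Withdraw).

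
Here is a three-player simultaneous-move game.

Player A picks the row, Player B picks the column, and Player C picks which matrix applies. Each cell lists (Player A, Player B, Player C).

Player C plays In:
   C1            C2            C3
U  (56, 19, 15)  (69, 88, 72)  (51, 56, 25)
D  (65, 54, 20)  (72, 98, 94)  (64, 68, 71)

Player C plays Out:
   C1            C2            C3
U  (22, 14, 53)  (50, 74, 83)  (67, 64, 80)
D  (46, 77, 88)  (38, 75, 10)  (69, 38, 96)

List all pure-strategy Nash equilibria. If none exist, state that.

The pure Nash equilibria are (U, C2, Out), (D, C1, Out), (D, C2, In).

Mark each player's best response to every combination of opponents' strategies; a profile where every player is best-responding is a pure Nash equilibrium.
Player A against (C1, In): payoffs 56, 65 → best response D.
Player A against (C1, Out): payoffs 22, 46 → best response D.
Player A against (C2, In): payoffs 69, 72 → best response D.
Player A against (C2, Out): payoffs 50, 38 → best response U.
Player A against (C3, In): payoffs 51, 64 → best response D.
Player A against (C3, Out): payoffs 67, 69 → best response D.
Player B against (U, In): payoffs 19, 88, 56 → best response C2.
Player B against (U, Out): payoffs 14, 74, 64 → best response C2.
Player B against (D, In): payoffs 54, 98, 68 → best response C2.
Player B against (D, Out): payoffs 77, 75, 38 → best response C1.
Player C against (U, C1): payoffs 15, 53 → best response Out.
Player C against (U, C2): payoffs 72, 83 → best response Out.
Player C against (U, C3): payoffs 25, 80 → best response Out.
Player C against (D, C1): payoffs 20, 88 → best response Out.
Player C against (D, C2): payoffs 94, 10 → best response In.
Player C against (D, C3): payoffs 71, 96 → best response Out.
Mutual best responses: (U, C2, Out); (D, C1, Out); (D, C2, In).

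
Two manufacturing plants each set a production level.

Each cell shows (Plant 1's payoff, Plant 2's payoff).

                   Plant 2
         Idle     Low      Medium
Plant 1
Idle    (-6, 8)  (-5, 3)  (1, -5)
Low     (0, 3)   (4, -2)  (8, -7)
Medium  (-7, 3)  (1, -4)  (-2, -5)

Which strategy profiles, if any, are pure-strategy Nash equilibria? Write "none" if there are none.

(Low, Idle)

For each strategy profile, look for a profitable unilateral deviation.
(Idle, Idle): Plant 1 can switch to Low (-6 → 0). Not NE.
(Idle, Low): Plant 1 can switch to Low (-5 → 4). Not NE.
(Idle, Medium): Plant 1 can switch to Low (1 → 8). Not NE.
(Low, Idle): Plant 1 gets 0, best alternative -6; Plant 2 gets 3, best alternative -2. No profitable deviation — NE.
(Low, Low): Plant 2 can switch to Idle (-2 → 3). Not NE.
(Low, Medium): Plant 2 can switch to Idle (-7 → 3). Not NE.
(Medium, Idle): Plant 1 can switch to Idle (-7 → -6). Not NE.
(Medium, Low): Plant 1 can switch to Low (1 → 4). Not NE.
(Medium, Medium): Plant 1 can switch to Idle (-2 → 1). Not NE.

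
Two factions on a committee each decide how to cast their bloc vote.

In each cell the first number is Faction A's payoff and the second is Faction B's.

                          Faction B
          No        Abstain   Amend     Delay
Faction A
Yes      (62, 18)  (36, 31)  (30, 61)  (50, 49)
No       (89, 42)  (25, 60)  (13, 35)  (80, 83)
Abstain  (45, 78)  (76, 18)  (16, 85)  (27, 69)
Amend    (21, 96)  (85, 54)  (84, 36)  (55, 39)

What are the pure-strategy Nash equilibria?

(Yes, No): Faction A can switch to No (62 → 89). Not NE.
(Yes, Abstain): Faction A can switch to Abstain (36 → 76). Not NE.
(Yes, Amend): Faction A can switch to Amend (30 → 84). Not NE.
(Yes, Delay): Faction A can switch to No (50 → 80). Not NE.
(No, No): Faction B can switch to Abstain (42 → 60). Not NE.
(No, Abstain): Faction A can switch to Yes (25 → 36). Not NE.
(No, Amend): Faction A can switch to Yes (13 → 30). Not NE.
(No, Delay): Faction A gets 80, best alternative 55; Faction B gets 83, best alternative 60. No profitable deviation — NE.
(Abstain, No): Faction A can switch to Yes (45 → 62). Not NE.
(Abstain, Abstain): Faction A can switch to Amend (76 → 85). Not NE.
(Abstain, Amend): Faction A can switch to Yes (16 → 30). Not NE.
(The remaining 5 profiles each have a profitable deviation by the same check.)

Pure NE: (No, Delay)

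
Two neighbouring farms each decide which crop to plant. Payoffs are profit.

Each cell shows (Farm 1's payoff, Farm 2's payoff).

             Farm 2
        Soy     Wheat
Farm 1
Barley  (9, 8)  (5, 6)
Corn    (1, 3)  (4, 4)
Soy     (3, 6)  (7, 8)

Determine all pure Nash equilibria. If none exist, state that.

Pure-strategy Nash equilibria: (Barley, Soy); (Soy, Wheat)

Farm 1 against Soy: payoffs 9, 1, 3 → best response Barley.
Farm 1 against Wheat: payoffs 5, 4, 7 → best response Soy.
Farm 2 against Barley: payoffs 8, 6 → best response Soy.
Farm 2 against Corn: payoffs 3, 4 → best response Wheat.
Farm 2 against Soy: payoffs 6, 8 → best response Wheat.
Mutual best responses: (Barley, Soy); (Soy, Wheat).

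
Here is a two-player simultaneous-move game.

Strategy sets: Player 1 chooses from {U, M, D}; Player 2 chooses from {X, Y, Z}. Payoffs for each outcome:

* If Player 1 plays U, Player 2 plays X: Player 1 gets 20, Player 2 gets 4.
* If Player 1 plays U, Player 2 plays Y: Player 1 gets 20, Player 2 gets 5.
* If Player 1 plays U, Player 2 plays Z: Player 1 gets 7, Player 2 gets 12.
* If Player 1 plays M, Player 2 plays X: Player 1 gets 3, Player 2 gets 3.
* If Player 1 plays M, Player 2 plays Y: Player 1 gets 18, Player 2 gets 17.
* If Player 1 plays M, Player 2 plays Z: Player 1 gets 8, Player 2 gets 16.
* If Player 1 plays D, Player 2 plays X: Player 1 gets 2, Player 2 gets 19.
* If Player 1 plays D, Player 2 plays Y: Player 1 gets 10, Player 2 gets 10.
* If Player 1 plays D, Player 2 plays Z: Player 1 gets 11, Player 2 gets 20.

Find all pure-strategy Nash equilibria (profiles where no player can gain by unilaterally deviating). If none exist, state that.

Player 1 against X: payoffs 20, 3, 2 → best response U.
Player 1 against Y: payoffs 20, 18, 10 → best response U.
Player 1 against Z: payoffs 7, 8, 11 → best response D.
Player 2 against U: payoffs 4, 5, 12 → best response Z.
Player 2 against M: payoffs 3, 17, 16 → best response Y.
Player 2 against D: payoffs 19, 10, 20 → best response Z.
Mutual best responses: (D, Z).

The unique pure-strategy Nash equilibrium is (D, Z).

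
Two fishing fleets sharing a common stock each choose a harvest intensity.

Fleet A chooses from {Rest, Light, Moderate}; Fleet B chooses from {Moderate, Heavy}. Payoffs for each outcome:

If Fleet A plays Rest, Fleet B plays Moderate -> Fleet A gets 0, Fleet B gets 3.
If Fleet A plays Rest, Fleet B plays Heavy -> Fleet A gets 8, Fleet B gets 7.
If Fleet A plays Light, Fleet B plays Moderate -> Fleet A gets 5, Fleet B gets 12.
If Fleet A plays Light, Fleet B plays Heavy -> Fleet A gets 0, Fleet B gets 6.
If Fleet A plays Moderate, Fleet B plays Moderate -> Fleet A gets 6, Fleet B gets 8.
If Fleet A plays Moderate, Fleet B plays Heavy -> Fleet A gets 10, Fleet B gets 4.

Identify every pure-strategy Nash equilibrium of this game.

The unique pure-strategy Nash equilibrium is (Moderate, Moderate).

(Rest, Moderate): Fleet A can switch to Light (0 → 5). Not NE.
(Rest, Heavy): Fleet A can switch to Moderate (8 → 10). Not NE.
(Light, Moderate): Fleet A can switch to Moderate (5 → 6). Not NE.
(Light, Heavy): Fleet A can switch to Rest (0 → 8). Not NE.
(Moderate, Moderate): Fleet A gets 6, best alternative 5; Fleet B gets 8, best alternative 4. No profitable deviation — NE.
(Moderate, Heavy): Fleet B can switch to Moderate (4 → 8). Not NE.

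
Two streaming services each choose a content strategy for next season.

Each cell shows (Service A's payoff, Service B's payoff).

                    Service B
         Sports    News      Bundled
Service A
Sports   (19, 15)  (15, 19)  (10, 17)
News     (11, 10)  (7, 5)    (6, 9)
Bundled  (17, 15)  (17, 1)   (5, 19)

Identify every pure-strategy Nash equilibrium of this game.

none

Check each profile: it is a Nash equilibrium iff no player can strictly gain by switching unilaterally.
(Sports, Sports): Service B can switch to News (15 → 19). Not NE.
(Sports, News): Service A can switch to Bundled (15 → 17). Not NE.
(Sports, Bundled): Service B can switch to News (17 → 19). Not NE.
(News, Sports): Service A can switch to Sports (11 → 19). Not NE.
(News, News): Service A can switch to Sports (7 → 15). Not NE.
(News, Bundled): Service A can switch to Sports (6 → 10). Not NE.
(Bundled, Sports): Service A can switch to Sports (17 → 19). Not NE.
(Bundled, News): Service B can switch to Sports (1 → 15). Not NE.
(Bundled, Bundled): Service A can switch to Sports (5 → 10). Not NE.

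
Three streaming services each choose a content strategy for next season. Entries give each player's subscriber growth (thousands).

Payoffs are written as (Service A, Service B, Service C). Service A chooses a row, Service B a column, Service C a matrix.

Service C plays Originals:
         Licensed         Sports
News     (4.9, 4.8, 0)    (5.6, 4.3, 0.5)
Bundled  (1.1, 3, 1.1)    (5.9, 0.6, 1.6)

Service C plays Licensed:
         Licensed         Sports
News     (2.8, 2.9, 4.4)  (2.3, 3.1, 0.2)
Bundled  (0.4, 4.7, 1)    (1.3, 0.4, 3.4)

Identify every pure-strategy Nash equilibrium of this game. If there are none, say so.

Service A against (Licensed, Originals): payoffs 4.9, 1.1 → best response News.
Service A against (Licensed, Licensed): payoffs 2.8, 0.4 → best response News.
Service A against (Sports, Originals): payoffs 5.6, 5.9 → best response Bundled.
Service A against (Sports, Licensed): payoffs 2.3, 1.3 → best response News.
Service B against (News, Originals): payoffs 4.8, 4.3 → best response Licensed.
Service B against (News, Licensed): payoffs 2.9, 3.1 → best response Sports.
Service B against (Bundled, Originals): payoffs 3, 0.6 → best response Licensed.
Service B against (Bundled, Licensed): payoffs 4.7, 0.4 → best response Licensed.
Service C against (News, Licensed): payoffs 0, 4.4 → best response Licensed.
Service C against (News, Sports): payoffs 0.5, 0.2 → best response Originals.
Service C against (Bundled, Licensed): payoffs 1.1, 1 → best response Originals.
Service C against (Bundled, Sports): payoffs 1.6, 3.4 → best response Licensed.
No profile is a mutual best response for all players.

No pure-strategy Nash equilibrium.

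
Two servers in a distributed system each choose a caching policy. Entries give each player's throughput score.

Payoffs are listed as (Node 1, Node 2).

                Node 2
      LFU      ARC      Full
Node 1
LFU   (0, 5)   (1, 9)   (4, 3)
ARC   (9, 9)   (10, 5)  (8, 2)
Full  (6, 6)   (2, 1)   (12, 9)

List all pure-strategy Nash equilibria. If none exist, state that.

Pure-strategy Nash equilibria: (ARC, LFU), (Full, Full)

Node 1 against LFU: payoffs 0, 9, 6 → best response ARC.
Node 1 against ARC: payoffs 1, 10, 2 → best response ARC.
Node 1 against Full: payoffs 4, 8, 12 → best response Full.
Node 2 against LFU: payoffs 5, 9, 3 → best response ARC.
Node 2 against ARC: payoffs 9, 5, 2 → best response LFU.
Node 2 against Full: payoffs 6, 1, 9 → best response Full.
Mutual best responses: (ARC, LFU); (Full, Full).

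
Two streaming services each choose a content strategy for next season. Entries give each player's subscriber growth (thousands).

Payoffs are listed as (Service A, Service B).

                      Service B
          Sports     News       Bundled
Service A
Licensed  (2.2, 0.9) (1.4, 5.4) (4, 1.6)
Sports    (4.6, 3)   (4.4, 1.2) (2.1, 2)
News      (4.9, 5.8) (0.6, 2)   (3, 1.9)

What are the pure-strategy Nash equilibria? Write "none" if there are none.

Pure NE: (News, Sports)

Service A against Sports: payoffs 2.2, 4.6, 4.9 → best response News.
Service A against News: payoffs 1.4, 4.4, 0.6 → best response Sports.
Service A against Bundled: payoffs 4, 2.1, 3 → best response Licensed.
Service B against Licensed: payoffs 0.9, 5.4, 1.6 → best response News.
Service B against Sports: payoffs 3, 1.2, 2 → best response Sports.
Service B against News: payoffs 5.8, 2, 1.9 → best response Sports.
Mutual best responses: (News, Sports).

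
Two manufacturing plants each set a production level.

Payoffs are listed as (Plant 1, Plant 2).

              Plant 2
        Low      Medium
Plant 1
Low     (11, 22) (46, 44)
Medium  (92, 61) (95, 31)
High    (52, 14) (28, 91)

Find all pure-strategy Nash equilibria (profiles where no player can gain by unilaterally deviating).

(Low, Low): Plant 1 can switch to Medium (11 → 92). Not NE.
(Low, Medium): Plant 1 can switch to Medium (46 → 95). Not NE.
(Medium, Low): Plant 1 gets 92, best alternative 52; Plant 2 gets 61, best alternative 31. No profitable deviation — NE.
(Medium, Medium): Plant 2 can switch to Low (31 → 61). Not NE.
(High, Low): Plant 1 can switch to Medium (52 → 92). Not NE.
(High, Medium): Plant 1 can switch to Low (28 → 46). Not NE.

(Medium, Low)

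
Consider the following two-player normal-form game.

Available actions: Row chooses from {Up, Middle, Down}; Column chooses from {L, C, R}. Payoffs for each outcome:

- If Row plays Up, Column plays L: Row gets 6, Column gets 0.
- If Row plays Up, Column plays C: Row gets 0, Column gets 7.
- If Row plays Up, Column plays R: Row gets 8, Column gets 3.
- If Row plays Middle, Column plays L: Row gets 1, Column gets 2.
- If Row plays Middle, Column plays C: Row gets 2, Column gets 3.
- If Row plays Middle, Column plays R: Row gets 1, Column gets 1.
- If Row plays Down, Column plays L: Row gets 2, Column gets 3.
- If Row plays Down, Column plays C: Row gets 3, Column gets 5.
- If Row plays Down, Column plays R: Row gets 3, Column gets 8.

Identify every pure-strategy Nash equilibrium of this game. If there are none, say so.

(Up, L): Column can switch to C (0 → 7). Not NE.
(Up, C): Row can switch to Middle (0 → 2). Not NE.
(Up, R): Column can switch to C (3 → 7). Not NE.
(Middle, L): Row can switch to Up (1 → 6). Not NE.
(Middle, C): Row can switch to Down (2 → 3). Not NE.
(Middle, R): Row can switch to Up (1 → 8). Not NE.
(Down, L): Row can switch to Up (2 → 6). Not NE.
(Down, C): Column can switch to R (5 → 8). Not NE.
(Down, R): Row can switch to Up (3 → 8). Not NE.

This game has no pure Nash equilibrium.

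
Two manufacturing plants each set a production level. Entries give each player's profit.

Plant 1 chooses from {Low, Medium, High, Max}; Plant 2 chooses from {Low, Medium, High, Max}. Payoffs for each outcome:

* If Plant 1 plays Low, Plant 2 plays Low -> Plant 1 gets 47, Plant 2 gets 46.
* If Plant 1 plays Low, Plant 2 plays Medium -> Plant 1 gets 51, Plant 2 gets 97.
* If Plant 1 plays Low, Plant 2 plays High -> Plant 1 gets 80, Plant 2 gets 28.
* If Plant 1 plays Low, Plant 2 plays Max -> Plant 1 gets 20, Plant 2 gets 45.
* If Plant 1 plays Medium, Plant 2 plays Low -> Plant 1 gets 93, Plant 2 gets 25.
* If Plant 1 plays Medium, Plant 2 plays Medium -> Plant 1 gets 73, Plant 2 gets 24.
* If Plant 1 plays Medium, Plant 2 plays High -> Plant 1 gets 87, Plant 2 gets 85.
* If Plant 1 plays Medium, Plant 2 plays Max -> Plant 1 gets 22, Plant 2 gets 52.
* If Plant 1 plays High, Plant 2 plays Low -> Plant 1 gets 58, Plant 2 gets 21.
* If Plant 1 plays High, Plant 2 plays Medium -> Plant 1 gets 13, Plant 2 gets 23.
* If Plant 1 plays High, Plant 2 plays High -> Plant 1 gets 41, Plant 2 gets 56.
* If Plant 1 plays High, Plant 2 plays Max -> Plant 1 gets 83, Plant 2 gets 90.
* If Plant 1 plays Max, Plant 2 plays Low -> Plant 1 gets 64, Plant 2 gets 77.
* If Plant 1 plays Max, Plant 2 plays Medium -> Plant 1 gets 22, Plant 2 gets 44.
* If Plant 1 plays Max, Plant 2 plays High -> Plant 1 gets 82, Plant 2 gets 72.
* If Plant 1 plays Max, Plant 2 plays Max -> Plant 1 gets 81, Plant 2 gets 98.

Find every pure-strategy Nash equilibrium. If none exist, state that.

(Low, Low): Plant 1 can switch to Medium (47 → 93). Not NE.
(Low, Medium): Plant 1 can switch to Medium (51 → 73). Not NE.
(Low, High): Plant 1 can switch to Medium (80 → 87). Not NE.
(Low, Max): Plant 1 can switch to Medium (20 → 22). Not NE.
(Medium, Low): Plant 2 can switch to High (25 → 85). Not NE.
(Medium, Medium): Plant 2 can switch to Low (24 → 25). Not NE.
(Medium, High): Plant 1 gets 87, best alternative 82; Plant 2 gets 85, best alternative 52. No profitable deviation — NE.
(Medium, Max): Plant 1 can switch to High (22 → 83). Not NE.
(High, Low): Plant 1 can switch to Medium (58 → 93). Not NE.
(High, Medium): Plant 1 can switch to Low (13 → 51). Not NE.
(High, High): Plant 1 can switch to Low (41 → 80). Not NE.
(High, Max): Plant 1 gets 83, best alternative 81; Plant 2 gets 90, best alternative 56. No profitable deviation — NE.
(The remaining 4 profiles each have a profitable deviation by the same check.)

The pure Nash equilibria are (Medium, High), (High, Max).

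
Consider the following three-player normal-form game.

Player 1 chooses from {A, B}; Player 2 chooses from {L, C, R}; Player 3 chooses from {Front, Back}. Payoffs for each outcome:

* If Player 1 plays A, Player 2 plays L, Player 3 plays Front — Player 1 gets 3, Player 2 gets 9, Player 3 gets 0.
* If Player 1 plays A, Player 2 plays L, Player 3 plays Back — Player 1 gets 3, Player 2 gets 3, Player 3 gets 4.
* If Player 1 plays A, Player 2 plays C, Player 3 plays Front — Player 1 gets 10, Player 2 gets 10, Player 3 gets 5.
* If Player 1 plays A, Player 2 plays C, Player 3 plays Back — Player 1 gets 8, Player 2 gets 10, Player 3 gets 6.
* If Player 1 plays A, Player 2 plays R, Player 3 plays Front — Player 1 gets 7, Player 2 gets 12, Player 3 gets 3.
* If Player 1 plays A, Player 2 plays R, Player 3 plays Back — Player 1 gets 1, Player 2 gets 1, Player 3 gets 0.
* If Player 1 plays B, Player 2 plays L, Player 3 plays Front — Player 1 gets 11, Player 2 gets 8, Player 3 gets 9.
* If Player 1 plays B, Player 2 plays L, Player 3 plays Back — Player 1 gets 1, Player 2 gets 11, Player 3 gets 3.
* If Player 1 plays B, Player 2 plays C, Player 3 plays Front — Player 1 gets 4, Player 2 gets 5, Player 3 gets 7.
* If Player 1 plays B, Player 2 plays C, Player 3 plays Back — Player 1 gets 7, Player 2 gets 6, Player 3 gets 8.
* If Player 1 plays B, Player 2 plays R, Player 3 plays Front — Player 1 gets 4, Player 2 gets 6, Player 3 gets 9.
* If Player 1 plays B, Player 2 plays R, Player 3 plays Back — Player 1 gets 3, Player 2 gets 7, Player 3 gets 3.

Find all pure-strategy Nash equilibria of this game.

(A, C, Back) and (A, R, Front) and (B, L, Front)

For each strategy profile, look for a profitable unilateral deviation.
(A, L, Front): Player 1 can switch to B (3 → 11). Not NE.
(A, L, Back): Player 2 can switch to C (3 → 10). Not NE.
(A, C, Front): Player 2 can switch to R (10 → 12). Not NE.
(A, C, Back): Player 1 gets 8, best alternative 7; Player 2 gets 10, best alternative 3; Player 3 gets 6, best alternative 5. No profitable deviation — NE.
(A, R, Front): Player 1 gets 7, best alternative 4; Player 2 gets 12, best alternative 10; Player 3 gets 3, best alternative 0. No profitable deviation — NE.
(A, R, Back): Player 1 can switch to B (1 → 3). Not NE.
(B, L, Front): Player 1 gets 11, best alternative 3; Player 2 gets 8, best alternative 6; Player 3 gets 9, best alternative 3. No profitable deviation — NE.
(B, L, Back): Player 1 can switch to A (1 → 3). Not NE.
(B, C, Front): Player 1 can switch to A (4 → 10). Not NE.
(B, C, Back): Player 1 can switch to A (7 → 8). Not NE.
(B, R, Front): Player 1 can switch to A (4 → 7). Not NE.
(B, R, Back): Player 2 can switch to L (7 → 11). Not NE.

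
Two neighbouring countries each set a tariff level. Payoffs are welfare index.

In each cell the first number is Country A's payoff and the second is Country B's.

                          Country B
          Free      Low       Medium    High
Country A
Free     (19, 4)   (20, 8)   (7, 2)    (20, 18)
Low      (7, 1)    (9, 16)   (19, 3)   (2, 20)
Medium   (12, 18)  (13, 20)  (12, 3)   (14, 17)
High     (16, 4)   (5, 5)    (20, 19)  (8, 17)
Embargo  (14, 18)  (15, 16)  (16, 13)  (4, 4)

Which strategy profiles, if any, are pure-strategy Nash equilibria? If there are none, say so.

For each player, find the best response to each opponent profile; mutual best responses are the pure NE.
Country A against Free: payoffs 19, 7, 12, 16, 14 → best response Free.
Country A against Low: payoffs 20, 9, 13, 5, 15 → best response Free.
Country A against Medium: payoffs 7, 19, 12, 20, 16 → best response High.
Country A against High: payoffs 20, 2, 14, 8, 4 → best response Free.
Country B against Free: payoffs 4, 8, 2, 18 → best response High.
Country B against Low: payoffs 1, 16, 3, 20 → best response High.
Country B against Medium: payoffs 18, 20, 3, 17 → best response Low.
Country B against High: payoffs 4, 5, 19, 17 → best response Medium.
Country B against Embargo: payoffs 18, 16, 13, 4 → best response Free.
Mutual best responses: (Free, High); (High, Medium).

(Free, High); (High, Medium)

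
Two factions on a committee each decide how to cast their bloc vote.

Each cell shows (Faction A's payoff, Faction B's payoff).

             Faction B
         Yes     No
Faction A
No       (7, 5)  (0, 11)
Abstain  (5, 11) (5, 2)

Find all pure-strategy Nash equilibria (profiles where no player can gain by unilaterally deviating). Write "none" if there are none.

There is no pure-strategy Nash equilibrium.

(No, Yes): Faction B can switch to No (5 → 11). Not NE.
(No, No): Faction A can switch to Abstain (0 → 5). Not NE.
(Abstain, Yes): Faction A can switch to No (5 → 7). Not NE.
(Abstain, No): Faction B can switch to Yes (2 → 11). Not NE.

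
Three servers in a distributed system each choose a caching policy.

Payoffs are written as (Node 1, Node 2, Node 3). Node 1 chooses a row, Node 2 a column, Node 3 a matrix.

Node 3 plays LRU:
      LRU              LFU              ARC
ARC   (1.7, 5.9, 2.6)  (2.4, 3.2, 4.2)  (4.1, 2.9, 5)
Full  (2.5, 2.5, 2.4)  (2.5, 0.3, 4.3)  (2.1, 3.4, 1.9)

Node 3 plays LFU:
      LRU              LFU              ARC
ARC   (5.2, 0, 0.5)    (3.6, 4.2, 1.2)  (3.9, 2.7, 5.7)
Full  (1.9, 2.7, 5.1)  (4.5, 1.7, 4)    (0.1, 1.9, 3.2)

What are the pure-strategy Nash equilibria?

Mark each player's best response to every combination of opponents' strategies; a profile where every player is best-responding is a pure Nash equilibrium.
Node 1 against (LRU, LRU): payoffs 1.7, 2.5 → best response Full.
Node 1 against (LRU, LFU): payoffs 5.2, 1.9 → best response ARC.
Node 1 against (LFU, LRU): payoffs 2.4, 2.5 → best response Full.
Node 1 against (LFU, LFU): payoffs 3.6, 4.5 → best response Full.
Node 1 against (ARC, LRU): payoffs 4.1, 2.1 → best response ARC.
Node 1 against (ARC, LFU): payoffs 3.9, 0.1 → best response ARC.
Node 2 against (ARC, LRU): payoffs 5.9, 3.2, 2.9 → best response LRU.
Node 2 against (ARC, LFU): payoffs 0, 4.2, 2.7 → best response LFU.
Node 2 against (Full, LRU): payoffs 2.5, 0.3, 3.4 → best response ARC.
Node 2 against (Full, LFU): payoffs 2.7, 1.7, 1.9 → best response LRU.
Node 3 against (ARC, LRU): payoffs 2.6, 0.5 → best response LRU.
Node 3 against (ARC, LFU): payoffs 4.2, 1.2 → best response LRU.
Node 3 against (ARC, ARC): payoffs 5, 5.7 → best response LFU.
Node 3 against (Full, LRU): payoffs 2.4, 5.1 → best response LFU.
Node 3 against (Full, LFU): payoffs 4.3, 4 → best response LRU.
Node 3 against (Full, ARC): payoffs 1.9, 3.2 → best response LFU.
No profile is a mutual best response for all players.

There is no pure-strategy Nash equilibrium.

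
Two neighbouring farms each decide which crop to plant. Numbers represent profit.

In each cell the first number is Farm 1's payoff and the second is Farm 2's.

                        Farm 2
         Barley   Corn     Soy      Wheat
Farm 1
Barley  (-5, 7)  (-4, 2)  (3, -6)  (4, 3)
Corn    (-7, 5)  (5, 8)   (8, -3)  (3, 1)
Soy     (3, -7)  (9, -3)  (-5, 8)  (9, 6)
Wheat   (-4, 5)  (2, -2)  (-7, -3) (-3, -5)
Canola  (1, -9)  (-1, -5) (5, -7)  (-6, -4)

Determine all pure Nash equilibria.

Farm 1 against Barley: payoffs -5, -7, 3, -4, 1 → best response Soy.
Farm 1 against Corn: payoffs -4, 5, 9, 2, -1 → best response Soy.
Farm 1 against Soy: payoffs 3, 8, -5, -7, 5 → best response Corn.
Farm 1 against Wheat: payoffs 4, 3, 9, -3, -6 → best response Soy.
Farm 2 against Barley: payoffs 7, 2, -6, 3 → best response Barley.
Farm 2 against Corn: payoffs 5, 8, -3, 1 → best response Corn.
Farm 2 against Soy: payoffs -7, -3, 8, 6 → best response Soy.
Farm 2 against Wheat: payoffs 5, -2, -3, -5 → best response Barley.
Farm 2 against Canola: payoffs -9, -5, -7, -4 → best response Wheat.
No profile is a mutual best response for all players.

No pure-strategy Nash equilibrium.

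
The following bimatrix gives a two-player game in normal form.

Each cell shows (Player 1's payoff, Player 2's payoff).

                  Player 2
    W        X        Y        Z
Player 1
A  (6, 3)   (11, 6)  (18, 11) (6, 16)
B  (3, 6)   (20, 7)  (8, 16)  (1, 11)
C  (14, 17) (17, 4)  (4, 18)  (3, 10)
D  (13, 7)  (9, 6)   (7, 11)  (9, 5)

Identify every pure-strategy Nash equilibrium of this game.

There is no pure-strategy Nash equilibrium.

Player 1 against W: payoffs 6, 3, 14, 13 → best response C.
Player 1 against X: payoffs 11, 20, 17, 9 → best response B.
Player 1 against Y: payoffs 18, 8, 4, 7 → best response A.
Player 1 against Z: payoffs 6, 1, 3, 9 → best response D.
Player 2 against A: payoffs 3, 6, 11, 16 → best response Z.
Player 2 against B: payoffs 6, 7, 16, 11 → best response Y.
Player 2 against C: payoffs 17, 4, 18, 10 → best response Y.
Player 2 against D: payoffs 7, 6, 11, 5 → best response Y.
No profile is a mutual best response for all players.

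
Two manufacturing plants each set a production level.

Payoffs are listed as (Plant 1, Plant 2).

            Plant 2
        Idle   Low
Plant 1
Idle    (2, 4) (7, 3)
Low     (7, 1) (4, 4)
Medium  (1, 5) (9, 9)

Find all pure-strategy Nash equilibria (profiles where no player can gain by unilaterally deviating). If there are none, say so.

The unique pure-strategy Nash equilibrium is (Medium, Low).

(Idle, Idle): Plant 1 can switch to Low (2 → 7). Not NE.
(Idle, Low): Plant 1 can switch to Medium (7 → 9). Not NE.
(Low, Idle): Plant 2 can switch to Low (1 → 4). Not NE.
(Low, Low): Plant 1 can switch to Idle (4 → 7). Not NE.
(Medium, Idle): Plant 1 can switch to Idle (1 → 2). Not NE.
(Medium, Low): Plant 1 gets 9, best alternative 7; Plant 2 gets 9, best alternative 5. No profitable deviation — NE.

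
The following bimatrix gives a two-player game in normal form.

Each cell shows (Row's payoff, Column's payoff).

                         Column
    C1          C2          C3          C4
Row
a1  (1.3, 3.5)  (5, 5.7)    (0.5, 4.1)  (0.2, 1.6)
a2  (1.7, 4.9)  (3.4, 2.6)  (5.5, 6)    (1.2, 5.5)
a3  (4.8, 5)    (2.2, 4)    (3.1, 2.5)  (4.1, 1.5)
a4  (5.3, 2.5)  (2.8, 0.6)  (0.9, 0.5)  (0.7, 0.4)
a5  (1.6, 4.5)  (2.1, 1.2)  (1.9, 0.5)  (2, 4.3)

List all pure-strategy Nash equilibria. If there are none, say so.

The pure Nash equilibria are (a1, C2); (a2, C3); (a4, C1).

Mark each player's best response to every combination of opponents' strategies; a profile where every player is best-responding is a pure Nash equilibrium.
Row against C1: payoffs 1.3, 1.7, 4.8, 5.3, 1.6 → best response a4.
Row against C2: payoffs 5, 3.4, 2.2, 2.8, 2.1 → best response a1.
Row against C3: payoffs 0.5, 5.5, 3.1, 0.9, 1.9 → best response a2.
Row against C4: payoffs 0.2, 1.2, 4.1, 0.7, 2 → best response a3.
Column against a1: payoffs 3.5, 5.7, 4.1, 1.6 → best response C2.
Column against a2: payoffs 4.9, 2.6, 6, 5.5 → best response C3.
Column against a3: payoffs 5, 4, 2.5, 1.5 → best response C1.
Column against a4: payoffs 2.5, 0.6, 0.5, 0.4 → best response C1.
Column against a5: payoffs 4.5, 1.2, 0.5, 4.3 → best response C1.
Mutual best responses: (a1, C2); (a2, C3); (a4, C1).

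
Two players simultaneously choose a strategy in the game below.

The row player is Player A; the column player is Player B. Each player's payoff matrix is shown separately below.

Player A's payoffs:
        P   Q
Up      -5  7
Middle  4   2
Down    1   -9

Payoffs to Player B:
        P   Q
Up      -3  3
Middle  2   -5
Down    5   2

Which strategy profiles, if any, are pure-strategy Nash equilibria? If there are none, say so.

Player A against P: payoffs -5, 4, 1 → best response Middle.
Player A against Q: payoffs 7, 2, -9 → best response Up.
Player B against Up: payoffs -3, 3 → best response Q.
Player B against Middle: payoffs 2, -5 → best response P.
Player B against Down: payoffs 5, 2 → best response P.
Mutual best responses: (Up, Q); (Middle, P).

The pure Nash equilibria are (Up, Q), (Middle, P).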